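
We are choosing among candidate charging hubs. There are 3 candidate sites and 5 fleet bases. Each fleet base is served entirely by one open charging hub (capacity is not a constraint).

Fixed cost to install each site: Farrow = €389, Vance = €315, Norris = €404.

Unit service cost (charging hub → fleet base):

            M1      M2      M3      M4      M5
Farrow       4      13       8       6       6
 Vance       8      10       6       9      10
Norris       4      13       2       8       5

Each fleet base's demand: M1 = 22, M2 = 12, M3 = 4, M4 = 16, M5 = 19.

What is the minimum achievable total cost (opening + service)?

For any fixed open set, each fleet base goes to its cheapest open site; total = fixed + service.
{Farrow}: M1→Farrow 4·22=88, M2→Farrow 13·12=156, M3→Farrow 8·4=32, M4→Farrow 6·16=96, M5→Farrow 6·19=114. Service 486; fixed 389; total 875.
{Norris}: service 475 + fixed 404 = 879
{Vance}: service 654 + fixed 315 = 969
{Farrow, Vance, Norris}: M1→Farrow 4·22=88, M2→Vance 10·12=120, M3→Norris 2·4=8, M4→Farrow 6·16=96, M5→Norris 5·19=95. Service 407; fixed 1108; total 1515.
No other subset beats 875.

Minimum total cost: 875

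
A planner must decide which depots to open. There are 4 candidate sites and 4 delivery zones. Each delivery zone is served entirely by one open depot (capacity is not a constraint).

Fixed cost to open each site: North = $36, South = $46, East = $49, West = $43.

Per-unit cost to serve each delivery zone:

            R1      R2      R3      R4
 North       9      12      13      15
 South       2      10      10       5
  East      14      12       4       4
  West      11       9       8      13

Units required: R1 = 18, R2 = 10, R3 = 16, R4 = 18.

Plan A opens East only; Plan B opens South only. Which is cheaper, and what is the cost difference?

Plan A: {East}: R1→East 14·18=252, R2→East 12·10=120, R3→East 4·16=64, R4→East 4·18=72. Service 508; fixed 49; total 557.
Plan B: {South}: R1→South 2·18=36, R2→South 10·10=100, R3→South 10·16=160, R4→South 5·18=90. Service 386; fixed 46; total 432.
Difference: |557 − 432| = 125.

Plan B is cheaper by 125.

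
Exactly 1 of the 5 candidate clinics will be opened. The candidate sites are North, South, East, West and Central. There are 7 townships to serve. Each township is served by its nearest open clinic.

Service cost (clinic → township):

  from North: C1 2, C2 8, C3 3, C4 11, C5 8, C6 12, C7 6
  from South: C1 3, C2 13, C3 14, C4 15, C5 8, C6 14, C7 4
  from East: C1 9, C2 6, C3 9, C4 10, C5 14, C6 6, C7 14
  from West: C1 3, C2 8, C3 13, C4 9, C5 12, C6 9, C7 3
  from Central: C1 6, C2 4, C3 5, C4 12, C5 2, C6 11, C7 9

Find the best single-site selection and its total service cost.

With exactly 1 open, each township uses its cheapest among the chosen.
{Central}: C1→Central 6, C2→Central 4, C3→Central 5, C4→Central 12, C5→Central 2, C6→Central 11, C7→Central 9. Service cost 49.
{North}: service cost 50
{West}: service cost 57
Among all 5 size-1 choices, {Central} is lowest.

Choose Central only; total service cost 49.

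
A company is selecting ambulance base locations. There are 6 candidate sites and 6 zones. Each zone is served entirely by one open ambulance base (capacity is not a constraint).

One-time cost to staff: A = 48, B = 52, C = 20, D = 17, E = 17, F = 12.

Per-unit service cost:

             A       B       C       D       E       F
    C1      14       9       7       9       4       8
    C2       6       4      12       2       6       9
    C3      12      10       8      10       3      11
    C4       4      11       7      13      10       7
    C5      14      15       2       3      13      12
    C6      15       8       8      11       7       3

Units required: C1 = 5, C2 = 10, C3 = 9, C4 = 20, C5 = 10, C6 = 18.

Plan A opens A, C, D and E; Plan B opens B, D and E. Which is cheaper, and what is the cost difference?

Plan A is cheaper by 114.

Plan A: {A, C, D, E}: C1→E 4·5=20, C2→D 2·10=20, C3→E 3·9=27, C4→A 4·20=80, C5→C 2·10=20, C6→E 7·18=126. Service 293; fixed 102; total 395.
Plan B: {B, D, E}: C1→E 4·5=20, C2→D 2·10=20, C3→E 3·9=27, C4→E 10·20=200, C5→D 3·10=30, C6→E 7·18=126. Service 423; fixed 86; total 509.
Difference: |395 − 509| = 114.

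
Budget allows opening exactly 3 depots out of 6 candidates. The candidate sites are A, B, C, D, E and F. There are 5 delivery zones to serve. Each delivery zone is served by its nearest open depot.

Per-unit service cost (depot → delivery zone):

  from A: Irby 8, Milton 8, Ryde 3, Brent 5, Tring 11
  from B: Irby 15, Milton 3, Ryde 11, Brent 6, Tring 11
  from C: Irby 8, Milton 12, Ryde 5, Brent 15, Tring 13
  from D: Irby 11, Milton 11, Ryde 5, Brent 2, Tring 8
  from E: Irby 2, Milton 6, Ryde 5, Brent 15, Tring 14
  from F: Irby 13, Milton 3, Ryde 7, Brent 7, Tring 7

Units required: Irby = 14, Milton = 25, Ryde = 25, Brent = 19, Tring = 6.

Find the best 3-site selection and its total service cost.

With exactly 3 open, each delivery zone uses its cheapest among the chosen.
{D, E, F}: Irby→E 2·14=28, Milton→F 3·25=75, Ryde→D 5·25=125, Brent→D 2·19=38, Tring→F 7·6=42. Service cost 308.
{B, D, E}: service cost 314
{A, E, F}: service cost 315
Among all 20 size-3 choices, {D, E, F} is lowest.

Choose D, E and F; total service cost 308.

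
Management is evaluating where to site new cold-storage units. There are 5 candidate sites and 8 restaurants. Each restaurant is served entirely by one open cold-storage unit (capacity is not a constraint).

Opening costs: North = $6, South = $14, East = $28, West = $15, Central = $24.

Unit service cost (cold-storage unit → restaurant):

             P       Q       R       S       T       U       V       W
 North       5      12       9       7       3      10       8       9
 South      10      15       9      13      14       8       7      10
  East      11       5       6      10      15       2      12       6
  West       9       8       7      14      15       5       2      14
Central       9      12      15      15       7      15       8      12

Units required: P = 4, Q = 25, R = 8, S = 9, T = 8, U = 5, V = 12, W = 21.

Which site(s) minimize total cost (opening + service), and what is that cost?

For any fixed open set, each restaurant goes to its cheapest open site; total = fixed + service.
{North, East, West}: P→North 5·4=20, Q→East 5·25=125, R→East 6·8=48, S→North 7·9=63, T→North 3·8=24, U→East 2·5=10, V→West 2·12=24, W→East 6·21=126. Service 440; fixed 49; total 489.
{North, South, East, West}: service 440 + fixed 63 = 503
{North, East, West, Central}: service 440 + fixed 73 = 513
{North, South, East, West, Central}: P→North 5·4=20, Q→East 5·25=125, R→East 6·8=48, S→North 7·9=63, T→North 3·8=24, U→East 2·5=10, V→West 2·12=24, W→East 6·21=126. Service 440; fixed 87; total 527.
No other subset beats 489.

Open North, East and West; minimum total cost 489.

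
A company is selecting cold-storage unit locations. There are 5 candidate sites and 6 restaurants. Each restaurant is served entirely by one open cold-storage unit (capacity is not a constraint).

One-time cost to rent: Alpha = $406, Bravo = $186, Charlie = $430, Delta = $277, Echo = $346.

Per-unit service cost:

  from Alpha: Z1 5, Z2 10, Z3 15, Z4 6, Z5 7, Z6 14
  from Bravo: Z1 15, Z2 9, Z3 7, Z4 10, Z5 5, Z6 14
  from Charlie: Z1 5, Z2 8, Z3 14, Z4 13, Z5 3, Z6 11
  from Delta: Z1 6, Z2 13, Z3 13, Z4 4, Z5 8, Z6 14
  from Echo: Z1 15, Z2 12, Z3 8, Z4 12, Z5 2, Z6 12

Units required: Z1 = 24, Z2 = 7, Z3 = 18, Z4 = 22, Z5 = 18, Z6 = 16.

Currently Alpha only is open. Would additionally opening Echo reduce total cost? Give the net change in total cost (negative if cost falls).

Current service cost with {Alpha}: 942.
Adding Echo: each restaurant re-picks its cheapest; new service cost 694, saving 248.
Extra fixed cost: 346. Net change = 346 − 248 = 98.
(Totals: 1348 → 1446.)

No — net change +98 (cost rises by 98).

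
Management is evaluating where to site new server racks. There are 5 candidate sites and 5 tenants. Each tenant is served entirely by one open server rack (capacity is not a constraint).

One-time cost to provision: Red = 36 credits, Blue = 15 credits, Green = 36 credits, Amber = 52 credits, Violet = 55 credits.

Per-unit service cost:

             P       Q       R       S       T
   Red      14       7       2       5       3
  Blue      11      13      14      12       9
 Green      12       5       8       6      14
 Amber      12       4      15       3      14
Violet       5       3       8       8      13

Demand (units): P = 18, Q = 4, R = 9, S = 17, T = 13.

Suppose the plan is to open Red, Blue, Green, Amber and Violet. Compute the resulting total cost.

Total cost: 404

Each tenant is assigned to its cheapest site among the open ones.
{Red, Blue, Green, Amber, Violet}: P→Violet 5·18=90, Q→Violet 3·4=12, R→Red 2·9=18, S→Amber 3·17=51, T→Red 3·13=39. Service 210; fixed 194; total 404.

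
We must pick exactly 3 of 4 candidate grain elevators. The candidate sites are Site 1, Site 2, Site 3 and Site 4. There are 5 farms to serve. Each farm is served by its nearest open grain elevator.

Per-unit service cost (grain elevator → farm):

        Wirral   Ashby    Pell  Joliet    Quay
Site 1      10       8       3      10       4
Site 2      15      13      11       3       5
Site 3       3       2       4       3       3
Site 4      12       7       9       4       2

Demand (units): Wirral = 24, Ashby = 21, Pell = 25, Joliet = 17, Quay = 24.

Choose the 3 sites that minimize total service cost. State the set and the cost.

Choose Site 1, Site 3 and Site 4; total service cost 288.

With exactly 3 open, each farm uses its cheapest among the chosen.
{Site 1, Site 3, Site 4}: Wirral→Site 3 3·24=72, Ashby→Site 3 2·21=42, Pell→Site 1 3·25=75, Joliet→Site 3 3·17=51, Quay→Site 4 2·24=48. Service cost 288.
{Site 1, Site 2, Site 3}: service cost 312
{Site 2, Site 3, Site 4}: service cost 313
Among all 4 size-3 choices, {Site 1, Site 3, Site 4} is lowest.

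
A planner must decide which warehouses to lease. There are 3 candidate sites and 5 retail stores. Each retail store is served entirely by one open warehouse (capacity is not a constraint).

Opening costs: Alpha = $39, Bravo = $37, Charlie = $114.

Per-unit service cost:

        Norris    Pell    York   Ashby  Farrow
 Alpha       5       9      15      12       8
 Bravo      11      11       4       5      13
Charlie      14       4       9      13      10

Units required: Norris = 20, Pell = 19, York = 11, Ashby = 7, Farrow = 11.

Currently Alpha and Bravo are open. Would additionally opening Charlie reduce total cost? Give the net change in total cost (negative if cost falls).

No — net change +19 (cost rises by 19).

Current service cost with {Alpha, Bravo}: 438.
Adding Charlie: each retail store re-picks its cheapest; new service cost 343, saving 95.
Extra fixed cost: 114. Net change = 114 − 95 = 19.
(Totals: 514 → 533.)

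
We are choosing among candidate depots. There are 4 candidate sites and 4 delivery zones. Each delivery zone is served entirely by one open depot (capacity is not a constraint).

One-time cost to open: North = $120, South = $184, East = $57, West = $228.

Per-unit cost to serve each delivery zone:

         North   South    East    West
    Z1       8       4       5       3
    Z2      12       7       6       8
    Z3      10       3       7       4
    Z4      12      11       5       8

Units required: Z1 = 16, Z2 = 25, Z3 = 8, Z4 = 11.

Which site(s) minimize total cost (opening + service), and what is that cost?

Open East only; minimum total cost 398.

For any fixed open set, each delivery zone goes to its cheapest open site; total = fixed + service.
{East}: Z1→East 5·16=80, Z2→East 6·25=150, Z3→East 7·8=56, Z4→East 5·11=55. Service 341; fixed 57; total 398.
{North, East}: service 341 + fixed 177 = 518
{South, East}: service 293 + fixed 241 = 534
{North, South, East, West}: service 277 + fixed 589 = 866
No other subset beats 398.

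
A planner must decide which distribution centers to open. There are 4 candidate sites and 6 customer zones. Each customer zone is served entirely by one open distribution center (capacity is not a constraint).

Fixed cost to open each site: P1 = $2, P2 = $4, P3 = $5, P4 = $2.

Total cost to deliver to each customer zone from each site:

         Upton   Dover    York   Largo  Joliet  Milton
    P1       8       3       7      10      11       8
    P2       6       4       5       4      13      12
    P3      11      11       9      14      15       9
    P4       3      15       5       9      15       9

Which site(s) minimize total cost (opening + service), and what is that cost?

Open P1, P2 and P4; minimum total cost 42.

For any fixed open set, each customer zone goes to its cheapest open site; total = fixed + service.
{P1, P2, P4}: Upton→P4 3, Dover→P1 3, York→P2 5, Largo→P2 4, Joliet→P1 11, Milton→P1 8. Service 34; fixed 8; total 42.
{P1, P2}: service 37 + fixed 6 = 43
{P1, P4}: service 39 + fixed 4 = 43
{P1, P2, P3, P4}: service 34 + fixed 13 = 47
(All 15 nonempty subsets were checked; P1, P2 and P4 is lowest.)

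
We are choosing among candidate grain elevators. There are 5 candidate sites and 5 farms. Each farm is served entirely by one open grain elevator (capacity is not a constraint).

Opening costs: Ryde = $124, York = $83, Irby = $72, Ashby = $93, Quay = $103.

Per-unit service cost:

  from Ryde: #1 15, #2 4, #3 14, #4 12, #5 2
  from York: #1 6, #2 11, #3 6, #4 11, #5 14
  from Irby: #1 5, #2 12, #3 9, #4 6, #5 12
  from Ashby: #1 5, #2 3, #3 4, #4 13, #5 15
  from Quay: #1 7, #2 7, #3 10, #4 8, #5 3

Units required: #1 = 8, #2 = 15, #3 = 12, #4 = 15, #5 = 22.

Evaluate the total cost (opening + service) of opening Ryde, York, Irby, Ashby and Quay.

Each farm is assigned to its cheapest site among the open ones.
{Ryde, York, Irby, Ashby, Quay}: #1→Irby 5·8=40, #2→Ashby 3·15=45, #3→Ashby 4·12=48, #4→Irby 6·15=90, #5→Ryde 2·22=44. Service 267; fixed 475; total 742.

Total cost: 742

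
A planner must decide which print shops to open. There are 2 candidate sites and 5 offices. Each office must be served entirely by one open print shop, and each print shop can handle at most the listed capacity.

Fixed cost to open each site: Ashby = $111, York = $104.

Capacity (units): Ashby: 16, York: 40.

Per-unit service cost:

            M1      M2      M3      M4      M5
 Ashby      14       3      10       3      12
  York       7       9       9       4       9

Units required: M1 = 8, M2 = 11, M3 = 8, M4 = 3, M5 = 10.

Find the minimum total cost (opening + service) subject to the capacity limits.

Open {York}: M1→York 7·8=56, M2→York 9·11=99, M3→York 9·8=72, M4→York 4·3=12, M5→York 9·10=90.
Loads: York carries 40/40. Service 329; fixed 104; total 433.
Next best feasible plan costs 475.

Minimum total cost: 433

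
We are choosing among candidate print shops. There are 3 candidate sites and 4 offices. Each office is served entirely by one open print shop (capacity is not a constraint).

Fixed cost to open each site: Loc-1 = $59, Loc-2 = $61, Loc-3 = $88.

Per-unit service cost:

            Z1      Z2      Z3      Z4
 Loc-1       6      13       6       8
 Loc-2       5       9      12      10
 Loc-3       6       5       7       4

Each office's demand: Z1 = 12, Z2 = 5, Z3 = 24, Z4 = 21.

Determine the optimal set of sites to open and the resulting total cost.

For any fixed open set, each office goes to its cheapest open site; total = fixed + service.
{Loc-3}: Z1→Loc-3 6·12=72, Z2→Loc-3 5·5=25, Z3→Loc-3 7·24=168, Z4→Loc-3 4·21=84. Service 349; fixed 88; total 437.
{Loc-1, Loc-3}: service 325 + fixed 147 = 472
{Loc-2, Loc-3}: service 337 + fixed 149 = 486
{Loc-1, Loc-2, Loc-3}: service 313 + fixed 208 = 521
No other subset beats 437.

Open Loc-3 only; minimum total cost 437.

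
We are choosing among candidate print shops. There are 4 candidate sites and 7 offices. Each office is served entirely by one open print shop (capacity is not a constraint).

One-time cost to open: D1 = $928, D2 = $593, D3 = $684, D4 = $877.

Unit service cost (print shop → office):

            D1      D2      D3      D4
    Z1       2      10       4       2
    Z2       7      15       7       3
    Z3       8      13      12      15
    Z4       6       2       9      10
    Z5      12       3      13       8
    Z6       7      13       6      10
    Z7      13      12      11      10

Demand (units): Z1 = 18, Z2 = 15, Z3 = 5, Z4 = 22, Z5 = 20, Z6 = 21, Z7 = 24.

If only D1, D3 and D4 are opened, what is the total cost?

Total cost: 3268

Each office is assigned to its cheapest site among the open ones.
{D1, D3, D4}: Z1→D1 2·18=36, Z2→D4 3·15=45, Z3→D1 8·5=40, Z4→D1 6·22=132, Z5→D4 8·20=160, Z6→D3 6·21=126, Z7→D4 10·24=240. Service 779; fixed 2489; total 3268.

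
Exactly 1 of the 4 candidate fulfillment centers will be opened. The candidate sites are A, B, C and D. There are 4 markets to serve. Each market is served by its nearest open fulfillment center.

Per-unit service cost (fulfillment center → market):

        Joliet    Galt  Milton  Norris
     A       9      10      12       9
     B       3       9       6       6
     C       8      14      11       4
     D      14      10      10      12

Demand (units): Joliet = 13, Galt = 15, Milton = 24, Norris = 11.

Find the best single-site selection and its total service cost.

Choose B only; total service cost 384.

With exactly 1 open, each market uses its cheapest among the chosen.
{B}: Joliet→B 3·13=39, Galt→B 9·15=135, Milton→B 6·24=144, Norris→B 6·11=66. Service cost 384.
{C}: service cost 622
{A}: service cost 654
Among all 4 size-1 choices, {B} is lowest.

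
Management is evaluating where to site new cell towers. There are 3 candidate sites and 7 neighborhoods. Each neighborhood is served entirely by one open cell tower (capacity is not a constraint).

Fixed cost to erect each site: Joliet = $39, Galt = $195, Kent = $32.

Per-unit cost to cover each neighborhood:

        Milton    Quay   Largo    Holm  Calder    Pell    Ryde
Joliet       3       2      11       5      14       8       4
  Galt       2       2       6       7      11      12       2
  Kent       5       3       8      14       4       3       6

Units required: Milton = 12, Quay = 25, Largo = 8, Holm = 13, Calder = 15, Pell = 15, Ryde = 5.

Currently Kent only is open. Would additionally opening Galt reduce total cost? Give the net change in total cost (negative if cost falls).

Current service cost with {Kent}: 516.
Adding Galt: each neighborhood re-picks its cheapest; new service cost 328, saving 188.
Extra fixed cost: 195. Net change = 195 − 188 = 7.
(Totals: 548 → 555.)

No — net change +7 (cost rises by 7).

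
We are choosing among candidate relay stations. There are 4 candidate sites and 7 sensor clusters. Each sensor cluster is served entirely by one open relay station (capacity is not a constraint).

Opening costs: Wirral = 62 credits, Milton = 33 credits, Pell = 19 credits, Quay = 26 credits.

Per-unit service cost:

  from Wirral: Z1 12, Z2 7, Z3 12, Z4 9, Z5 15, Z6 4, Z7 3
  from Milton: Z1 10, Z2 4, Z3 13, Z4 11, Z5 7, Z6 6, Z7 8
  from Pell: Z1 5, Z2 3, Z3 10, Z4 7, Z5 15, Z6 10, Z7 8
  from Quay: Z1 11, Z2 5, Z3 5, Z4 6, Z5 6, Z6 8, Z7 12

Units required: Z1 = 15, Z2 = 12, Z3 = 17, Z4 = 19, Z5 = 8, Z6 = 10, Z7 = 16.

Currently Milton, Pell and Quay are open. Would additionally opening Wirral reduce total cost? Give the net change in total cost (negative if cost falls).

Current service cost with {Milton, Pell, Quay}: 546.
Adding Wirral: each sensor cluster re-picks its cheapest; new service cost 446, saving 100.
Extra fixed cost: 62. Net change = 62 − 100 = -38.
(Totals: 624 → 586.)

Yes — net change −38 (cost falls by 38).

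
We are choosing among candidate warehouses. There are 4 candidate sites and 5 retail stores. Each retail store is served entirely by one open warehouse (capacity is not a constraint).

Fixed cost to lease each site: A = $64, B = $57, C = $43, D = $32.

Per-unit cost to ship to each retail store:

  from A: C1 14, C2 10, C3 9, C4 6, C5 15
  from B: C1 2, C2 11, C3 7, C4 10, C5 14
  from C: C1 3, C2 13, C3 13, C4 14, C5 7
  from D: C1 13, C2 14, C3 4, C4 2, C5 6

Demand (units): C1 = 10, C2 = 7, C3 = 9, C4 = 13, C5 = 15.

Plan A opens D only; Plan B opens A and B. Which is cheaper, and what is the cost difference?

Plan A is cheaper by 150.

Plan A: {D}: C1→D 13·10=130, C2→D 14·7=98, C3→D 4·9=36, C4→D 2·13=26, C5→D 6·15=90. Service 380; fixed 32; total 412.
Plan B: {A, B}: C1→B 2·10=20, C2→A 10·7=70, C3→B 7·9=63, C4→A 6·13=78, C5→B 14·15=210. Service 441; fixed 121; total 562.
Difference: |412 − 562| = 150.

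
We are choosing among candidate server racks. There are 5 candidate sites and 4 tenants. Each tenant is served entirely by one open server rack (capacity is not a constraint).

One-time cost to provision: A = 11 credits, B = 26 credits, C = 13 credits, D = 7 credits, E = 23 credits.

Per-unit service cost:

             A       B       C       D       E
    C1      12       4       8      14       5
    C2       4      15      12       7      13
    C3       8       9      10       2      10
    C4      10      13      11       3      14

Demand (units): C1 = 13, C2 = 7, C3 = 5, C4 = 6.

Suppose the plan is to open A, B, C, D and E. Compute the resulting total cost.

Total cost: 188

Each tenant is assigned to its cheapest site among the open ones.
{A, B, C, D, E}: C1→B 4·13=52, C2→A 4·7=28, C3→D 2·5=10, C4→D 3·6=18. Service 108; fixed 80; total 188.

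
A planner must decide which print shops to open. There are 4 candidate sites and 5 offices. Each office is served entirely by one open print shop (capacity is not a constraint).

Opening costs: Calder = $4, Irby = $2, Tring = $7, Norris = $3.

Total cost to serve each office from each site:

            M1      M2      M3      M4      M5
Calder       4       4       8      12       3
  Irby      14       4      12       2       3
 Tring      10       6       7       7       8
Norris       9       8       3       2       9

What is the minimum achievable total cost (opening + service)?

Minimum total cost: 23

For any fixed open set, each office goes to its cheapest open site; total = fixed + service.
{Calder, Norris}: M1→Calder 4, M2→Calder 4, M3→Norris 3, M4→Norris 2, M5→Calder 3. Service 16; fixed 7; total 23.
{Calder, Irby, Norris}: service 16 + fixed 9 = 25
{Irby, Norris}: service 21 + fixed 5 = 26
{Calder, Irby, Tring, Norris}: service 16 + fixed 16 = 32
No other subset beats 23.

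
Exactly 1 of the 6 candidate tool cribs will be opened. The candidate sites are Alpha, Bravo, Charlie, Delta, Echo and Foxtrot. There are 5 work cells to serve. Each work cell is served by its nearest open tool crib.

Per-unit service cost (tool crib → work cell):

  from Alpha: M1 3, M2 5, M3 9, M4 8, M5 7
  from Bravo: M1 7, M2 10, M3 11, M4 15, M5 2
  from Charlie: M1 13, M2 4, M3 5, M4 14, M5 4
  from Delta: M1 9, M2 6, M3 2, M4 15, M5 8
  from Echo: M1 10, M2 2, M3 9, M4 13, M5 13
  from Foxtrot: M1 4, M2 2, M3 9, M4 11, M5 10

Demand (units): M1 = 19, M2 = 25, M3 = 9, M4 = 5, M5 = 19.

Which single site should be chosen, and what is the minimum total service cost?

With exactly 1 open, each work cell uses its cheapest among the chosen.
{Alpha}: M1→Alpha 3·19=57, M2→Alpha 5·25=125, M3→Alpha 9·9=81, M4→Alpha 8·5=40, M5→Alpha 7·19=133. Service cost 436.
{Foxtrot}: service cost 452
{Charlie}: service cost 538
Among all 6 size-1 choices, {Alpha} is lowest.

Choose Alpha only; total service cost 436.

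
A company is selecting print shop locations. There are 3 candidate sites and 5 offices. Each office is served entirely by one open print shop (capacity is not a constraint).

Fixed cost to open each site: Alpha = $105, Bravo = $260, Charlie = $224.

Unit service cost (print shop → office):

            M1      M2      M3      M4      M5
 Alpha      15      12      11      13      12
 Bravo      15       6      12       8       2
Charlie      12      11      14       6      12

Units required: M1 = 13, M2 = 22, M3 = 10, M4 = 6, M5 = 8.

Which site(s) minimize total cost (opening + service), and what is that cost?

Open Bravo only; minimum total cost 771.

For any fixed open set, each office goes to its cheapest open site; total = fixed + service.
{Bravo}: M1→Bravo 15·13=195, M2→Bravo 6·22=132, M3→Bravo 12·10=120, M4→Bravo 8·6=48, M5→Bravo 2·8=16. Service 511; fixed 260; total 771.
{Alpha}: service 743 + fixed 105 = 848
{Alpha, Bravo}: M1→Alpha 15·13=195, M2→Bravo 6·22=132, M3→Alpha 11·10=110, M4→Bravo 8·6=48, M5→Bravo 2·8=16. Service 501; fixed 365; total 866.
{Alpha, Bravo, Charlie}: service 450 + fixed 589 = 1039
No other subset beats 771.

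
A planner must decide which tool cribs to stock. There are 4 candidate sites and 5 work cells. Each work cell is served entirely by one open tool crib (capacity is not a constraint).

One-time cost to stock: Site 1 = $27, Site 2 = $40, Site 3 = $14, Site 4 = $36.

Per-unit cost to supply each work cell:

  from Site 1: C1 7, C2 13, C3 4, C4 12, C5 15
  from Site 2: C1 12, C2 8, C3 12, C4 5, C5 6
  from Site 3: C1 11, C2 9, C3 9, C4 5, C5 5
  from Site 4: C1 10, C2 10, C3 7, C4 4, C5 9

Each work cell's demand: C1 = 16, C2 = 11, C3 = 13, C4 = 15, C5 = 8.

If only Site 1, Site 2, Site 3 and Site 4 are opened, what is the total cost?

Each work cell is assigned to its cheapest site among the open ones.
{Site 1, Site 2, Site 3, Site 4}: C1→Site 1 7·16=112, C2→Site 2 8·11=88, C3→Site 1 4·13=52, C4→Site 4 4·15=60, C5→Site 3 5·8=40. Service 352; fixed 117; total 469.

Total cost: 469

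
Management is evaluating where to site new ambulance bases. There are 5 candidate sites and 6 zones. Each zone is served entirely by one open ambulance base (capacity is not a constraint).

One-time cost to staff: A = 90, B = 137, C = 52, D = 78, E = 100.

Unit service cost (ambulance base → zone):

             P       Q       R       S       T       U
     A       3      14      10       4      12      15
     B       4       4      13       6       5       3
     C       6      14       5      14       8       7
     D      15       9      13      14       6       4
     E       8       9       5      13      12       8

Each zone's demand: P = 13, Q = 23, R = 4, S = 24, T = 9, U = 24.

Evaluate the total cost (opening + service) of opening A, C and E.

Total cost: 844

Each zone is assigned to its cheapest site among the open ones.
{A, C, E}: P→A 3·13=39, Q→E 9·23=207, R→C 5·4=20, S→A 4·24=96, T→C 8·9=72, U→C 7·24=168. Service 602; fixed 242; total 844.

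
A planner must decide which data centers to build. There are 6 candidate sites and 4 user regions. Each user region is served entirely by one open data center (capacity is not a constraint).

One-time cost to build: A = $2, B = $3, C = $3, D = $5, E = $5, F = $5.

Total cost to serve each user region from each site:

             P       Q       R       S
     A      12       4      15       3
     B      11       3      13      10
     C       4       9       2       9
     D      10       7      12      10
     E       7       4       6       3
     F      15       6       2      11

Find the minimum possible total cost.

Minimum total cost: 18

For any fixed open set, each user region goes to its cheapest open site; total = fixed + service.
{A, C}: P→C 4, Q→A 4, R→C 2, S→A 3. Service 13; fixed 5; total 18.
{A, B, C}: service 12 + fixed 8 = 20
{C, E}: P→C 4, Q→E 4, R→C 2, S→E 3. Service 13; fixed 8; total 21.
{A, B, C, D, E, F}: P→C 4, Q→B 3, R→C 2, S→A 3. Service 12; fixed 23; total 35.
No other subset beats 18.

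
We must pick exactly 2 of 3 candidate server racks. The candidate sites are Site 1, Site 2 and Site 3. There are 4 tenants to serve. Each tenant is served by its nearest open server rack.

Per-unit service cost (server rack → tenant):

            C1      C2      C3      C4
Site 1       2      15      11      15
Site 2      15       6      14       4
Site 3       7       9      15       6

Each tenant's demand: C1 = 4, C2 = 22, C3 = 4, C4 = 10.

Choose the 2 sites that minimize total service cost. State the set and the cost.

Choose Site 1 and Site 2; total service cost 224.

With exactly 2 open, each tenant uses its cheapest among the chosen.
{Site 1, Site 2}: C1→Site 1 2·4=8, C2→Site 2 6·22=132, C3→Site 1 11·4=44, C4→Site 2 4·10=40. Service cost 224.
{Site 2, Site 3}: service cost 256
{Site 1, Site 3}: service cost 310
Among all 3 size-2 choices, {Site 1, Site 2} is lowest.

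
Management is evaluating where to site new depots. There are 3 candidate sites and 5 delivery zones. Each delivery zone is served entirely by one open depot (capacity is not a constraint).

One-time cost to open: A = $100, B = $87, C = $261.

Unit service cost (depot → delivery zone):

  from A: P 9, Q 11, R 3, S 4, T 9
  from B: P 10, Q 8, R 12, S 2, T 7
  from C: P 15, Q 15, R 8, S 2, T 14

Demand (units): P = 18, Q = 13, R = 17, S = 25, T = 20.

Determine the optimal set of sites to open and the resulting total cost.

Open A and B; minimum total cost 694.

For any fixed open set, each delivery zone goes to its cheapest open site; total = fixed + service.
{A, B}: P→A 9·18=162, Q→B 8·13=104, R→A 3·17=51, S→B 2·25=50, T→B 7·20=140. Service 507; fixed 187; total 694.
{A}: service 636 + fixed 100 = 736
{B}: service 678 + fixed 87 = 765
{A, B, C}: service 507 + fixed 448 = 955
No other subset beats 694.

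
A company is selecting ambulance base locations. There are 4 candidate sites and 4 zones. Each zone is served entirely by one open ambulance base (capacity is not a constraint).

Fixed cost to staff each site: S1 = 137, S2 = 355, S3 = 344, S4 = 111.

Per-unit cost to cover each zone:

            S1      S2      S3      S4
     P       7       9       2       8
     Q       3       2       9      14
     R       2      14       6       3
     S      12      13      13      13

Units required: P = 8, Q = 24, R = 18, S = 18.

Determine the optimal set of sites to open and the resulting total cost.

Open S1 only; minimum total cost 517.

For any fixed open set, each zone goes to its cheapest open site; total = fixed + service.
{S1}: P→S1 7·8=56, Q→S1 3·24=72, R→S1 2·18=36, S→S1 12·18=216. Service 380; fixed 137; total 517.
{S1, S4}: service 380 + fixed 248 = 628
{S4}: P→S4 8·8=64, Q→S4 14·24=336, R→S4 3·18=54, S→S4 13·18=234. Service 688; fixed 111; total 799.
{S1, S2, S3, S4}: service 316 + fixed 947 = 1263
No other subset beats 517.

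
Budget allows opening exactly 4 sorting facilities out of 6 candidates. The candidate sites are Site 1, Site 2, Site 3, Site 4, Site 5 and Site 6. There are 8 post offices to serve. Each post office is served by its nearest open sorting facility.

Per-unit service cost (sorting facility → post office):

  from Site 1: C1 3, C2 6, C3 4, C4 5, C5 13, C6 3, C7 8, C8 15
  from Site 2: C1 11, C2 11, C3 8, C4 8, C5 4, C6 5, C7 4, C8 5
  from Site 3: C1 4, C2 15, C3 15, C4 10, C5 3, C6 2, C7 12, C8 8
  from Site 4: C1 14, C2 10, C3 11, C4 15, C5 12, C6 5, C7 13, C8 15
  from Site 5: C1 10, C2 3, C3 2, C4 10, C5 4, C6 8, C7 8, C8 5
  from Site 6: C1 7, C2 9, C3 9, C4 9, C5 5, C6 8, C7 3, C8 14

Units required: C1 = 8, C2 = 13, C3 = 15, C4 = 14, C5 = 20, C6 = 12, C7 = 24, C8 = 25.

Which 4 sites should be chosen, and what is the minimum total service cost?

With exactly 4 open, each post office uses its cheapest among the chosen.
{Site 1, Site 3, Site 5, Site 6}: C1→Site 1 3·8=24, C2→Site 5 3·13=39, C3→Site 5 2·15=30, C4→Site 1 5·14=70, C5→Site 3 3·20=60, C6→Site 3 2·12=24, C7→Site 6 3·24=72, C8→Site 5 5·25=125. Service cost 444.
{Site 1, Site 2, Site 3, Site 5}: service cost 468
{Site 1, Site 2, Site 5, Site 6}: service cost 476
Among all 15 size-4 choices, {Site 1, Site 3, Site 5, Site 6} is lowest.

Choose Site 1, Site 3, Site 5 and Site 6; total service cost 444.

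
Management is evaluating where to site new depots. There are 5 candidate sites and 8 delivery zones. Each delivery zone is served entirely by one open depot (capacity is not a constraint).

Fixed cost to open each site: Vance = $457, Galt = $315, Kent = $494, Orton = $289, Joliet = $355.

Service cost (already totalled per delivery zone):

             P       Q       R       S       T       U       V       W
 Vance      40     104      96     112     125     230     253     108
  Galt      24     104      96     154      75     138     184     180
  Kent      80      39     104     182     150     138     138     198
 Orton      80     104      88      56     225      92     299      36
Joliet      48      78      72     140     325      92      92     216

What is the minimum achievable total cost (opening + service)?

Minimum total cost: 1263

For any fixed open set, each delivery zone goes to its cheapest open site; total = fixed + service.
{Galt, Orton}: P→Galt 24, Q→Galt 104, R→Orton 88, S→Orton 56, T→Galt 75, U→Orton 92, V→Galt 184, W→Orton 36. Service 659; fixed 604; total 1263.
{Orton}: service 980 + fixed 289 = 1269
{Galt}: P→Galt 24, Q→Galt 104, R→Galt 96, S→Galt 154, T→Galt 75, U→Galt 138, V→Galt 184, W→Galt 180. Service 955; fixed 315; total 1270.
{Vance, Galt, Kent, Orton, Joliet}: service 486 + fixed 1910 = 2396
No other subset beats 1263.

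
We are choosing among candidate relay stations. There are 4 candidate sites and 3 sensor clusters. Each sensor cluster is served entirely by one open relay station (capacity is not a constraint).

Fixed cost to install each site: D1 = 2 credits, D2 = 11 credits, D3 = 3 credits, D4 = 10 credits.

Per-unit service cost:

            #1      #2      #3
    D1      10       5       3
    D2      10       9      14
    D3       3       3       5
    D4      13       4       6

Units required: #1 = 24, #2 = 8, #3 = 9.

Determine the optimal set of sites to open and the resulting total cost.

For any fixed open set, each sensor cluster goes to its cheapest open site; total = fixed + service.
{D1, D3}: #1→D3 3·24=72, #2→D3 3·8=24, #3→D1 3·9=27. Service 123; fixed 5; total 128.
{D1, D3, D4}: #1→D3 3·24=72, #2→D3 3·8=24, #3→D1 3·9=27. Service 123; fixed 15; total 138.
{D1, D2, D3}: #1→D3 3·24=72, #2→D3 3·8=24, #3→D1 3·9=27. Service 123; fixed 16; total 139.
{D1, D2, D3, D4}: #1→D3 3·24=72, #2→D3 3·8=24, #3→D1 3·9=27. Service 123; fixed 26; total 149.
No other subset beats 128.

Open D1 and D3; minimum total cost 128.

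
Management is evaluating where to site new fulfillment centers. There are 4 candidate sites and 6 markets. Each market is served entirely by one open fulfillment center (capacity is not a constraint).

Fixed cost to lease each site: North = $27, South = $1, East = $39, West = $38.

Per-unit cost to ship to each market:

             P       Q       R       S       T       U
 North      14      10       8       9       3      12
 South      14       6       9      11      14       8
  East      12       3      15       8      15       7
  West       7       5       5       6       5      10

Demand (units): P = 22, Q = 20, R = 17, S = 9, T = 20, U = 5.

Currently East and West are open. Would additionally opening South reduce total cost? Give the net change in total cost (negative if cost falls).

No — net change +1 (cost rises by 1).

Current service cost with {East, West}: 488.
Adding South: each market re-picks its cheapest; new service cost 488, saving 0.
Extra fixed cost: 1. Net change = 1 − 0 = 1.
(Totals: 565 → 566.)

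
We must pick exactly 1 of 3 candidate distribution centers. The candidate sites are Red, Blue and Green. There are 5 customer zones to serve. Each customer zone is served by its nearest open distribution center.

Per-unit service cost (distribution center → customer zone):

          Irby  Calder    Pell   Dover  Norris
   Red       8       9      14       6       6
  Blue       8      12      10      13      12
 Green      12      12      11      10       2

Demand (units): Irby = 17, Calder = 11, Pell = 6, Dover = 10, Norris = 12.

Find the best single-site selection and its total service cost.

With exactly 1 open, each customer zone uses its cheapest among the chosen.
{Red}: Irby→Red 8·17=136, Calder→Red 9·11=99, Pell→Red 14·6=84, Dover→Red 6·10=60, Norris→Red 6·12=72. Service cost 451.
{Green}: service cost 526
{Blue}: service cost 602
Among all 3 size-1 choices, {Red} is lowest.

Choose Red only; total service cost 451.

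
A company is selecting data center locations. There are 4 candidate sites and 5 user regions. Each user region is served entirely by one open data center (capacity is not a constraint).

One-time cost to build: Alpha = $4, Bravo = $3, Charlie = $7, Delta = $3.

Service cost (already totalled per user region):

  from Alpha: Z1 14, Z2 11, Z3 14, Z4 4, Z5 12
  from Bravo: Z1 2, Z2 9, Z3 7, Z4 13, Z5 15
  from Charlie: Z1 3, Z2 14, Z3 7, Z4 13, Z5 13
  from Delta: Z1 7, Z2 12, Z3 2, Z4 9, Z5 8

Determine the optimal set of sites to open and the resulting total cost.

Open Alpha, Bravo and Delta; minimum total cost 35.

For any fixed open set, each user region goes to its cheapest open site; total = fixed + service.
{Alpha, Bravo, Delta}: Z1→Bravo 2, Z2→Bravo 9, Z3→Delta 2, Z4→Alpha 4, Z5→Delta 8. Service 25; fixed 10; total 35.
{Bravo, Delta}: Z1→Bravo 2, Z2→Bravo 9, Z3→Delta 2, Z4→Delta 9, Z5→Delta 8. Service 30; fixed 6; total 36.
{Alpha, Delta}: service 32 + fixed 7 = 39
{Alpha, Bravo, Charlie, Delta}: service 25 + fixed 17 = 42
No other subset beats 35.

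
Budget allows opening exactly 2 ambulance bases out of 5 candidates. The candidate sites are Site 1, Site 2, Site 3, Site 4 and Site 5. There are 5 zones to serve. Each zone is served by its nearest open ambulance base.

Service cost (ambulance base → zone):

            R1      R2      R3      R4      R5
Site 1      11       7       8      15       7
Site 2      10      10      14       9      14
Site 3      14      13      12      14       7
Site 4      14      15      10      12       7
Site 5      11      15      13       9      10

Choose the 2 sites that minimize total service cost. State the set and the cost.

With exactly 2 open, each zone uses its cheapest among the chosen.
{Site 1, Site 2}: R1→Site 2 10, R2→Site 1 7, R3→Site 1 8, R4→Site 2 9, R5→Site 1 7. Service cost 41.
{Site 1, Site 5}: service cost 42
{Site 1, Site 4}: service cost 45
Among all 10 size-2 choices, {Site 1, Site 2} is lowest.

Choose Site 1 and Site 2; total service cost 41.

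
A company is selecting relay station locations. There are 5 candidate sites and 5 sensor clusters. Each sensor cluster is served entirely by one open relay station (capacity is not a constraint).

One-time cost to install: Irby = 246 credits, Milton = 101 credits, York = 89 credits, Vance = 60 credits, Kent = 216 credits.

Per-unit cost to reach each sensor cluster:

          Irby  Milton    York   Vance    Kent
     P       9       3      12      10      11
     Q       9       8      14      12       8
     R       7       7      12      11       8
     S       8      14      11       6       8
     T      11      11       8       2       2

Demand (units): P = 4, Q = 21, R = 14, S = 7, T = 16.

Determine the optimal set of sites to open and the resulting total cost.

Open Milton and Vance; minimum total cost 513.

For any fixed open set, each sensor cluster goes to its cheapest open site; total = fixed + service.
{Milton, Vance}: P→Milton 3·4=12, Q→Milton 8·21=168, R→Milton 7·14=98, S→Vance 6·7=42, T→Vance 2·16=32. Service 352; fixed 161; total 513.
{Vance}: service 520 + fixed 60 = 580
{Milton, York, Vance}: P→Milton 3·4=12, Q→Milton 8·21=168, R→Milton 7·14=98, S→Vance 6·7=42, T→Vance 2·16=32. Service 352; fixed 250; total 602.
{Irby, Milton, York, Vance, Kent}: P→Milton 3·4=12, Q→Milton 8·21=168, R→Irby 7·14=98, S→Vance 6·7=42, T→Vance 2·16=32. Service 352; fixed 712; total 1064.
No other subset beats 513.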